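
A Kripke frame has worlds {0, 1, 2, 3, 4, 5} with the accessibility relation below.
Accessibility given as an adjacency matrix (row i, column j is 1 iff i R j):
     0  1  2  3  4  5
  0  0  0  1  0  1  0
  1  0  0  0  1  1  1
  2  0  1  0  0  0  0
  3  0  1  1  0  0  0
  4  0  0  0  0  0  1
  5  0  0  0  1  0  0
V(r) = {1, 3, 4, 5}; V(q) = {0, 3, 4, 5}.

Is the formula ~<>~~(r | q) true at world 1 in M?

Recall that <>ψ holds at a world iff ψ holds at some accessible world.
At 1: <>~~(r | q) is true, so ~<>~~(r | q) is false.
  At 1: <>~~(r | q) requires ~~(r | q) at some successor in {3, 4, 5}.
    ~~(r | q) holds at 3, so <>~~(r | q) is true at 1.

No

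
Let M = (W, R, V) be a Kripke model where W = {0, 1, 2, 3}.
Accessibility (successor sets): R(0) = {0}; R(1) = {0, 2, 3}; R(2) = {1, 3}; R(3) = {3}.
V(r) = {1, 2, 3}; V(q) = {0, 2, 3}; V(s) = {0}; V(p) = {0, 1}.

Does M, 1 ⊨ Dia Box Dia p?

Yes

At 1: Dia Box Dia p requires Box Dia p at some successor in {0, 2, 3}.
  Box Dia p holds at 0, so Dia Box Dia p is true at 1.
    At 0: Box Dia p requires Dia p at every successor {0}.
      At 0: Dia p is true.
    So Box Dia p is true at 0.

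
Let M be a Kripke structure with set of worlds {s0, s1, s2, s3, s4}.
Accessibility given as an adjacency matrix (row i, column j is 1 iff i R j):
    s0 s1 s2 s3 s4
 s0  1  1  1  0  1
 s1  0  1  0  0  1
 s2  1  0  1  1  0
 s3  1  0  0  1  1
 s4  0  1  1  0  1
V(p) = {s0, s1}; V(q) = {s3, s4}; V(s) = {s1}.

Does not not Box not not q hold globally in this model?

Recall that Box ψ holds at a world iff ψ holds at every accessible world, and Dia ψ holds iff ψ holds at some accessible world.
Let φ = not not Box not not q. Evaluate φ at each world:
  s0 (successors {s0, s1, s2, s4}): φ is false.
  s1 (successors {s1, s4}): φ is false.
  s2 (successors {s0, s2, s3}): φ is false.
  s3 (successors {s0, s3, s4}): φ is false.
  s4 (successors {s1, s2, s4}): φ is false.
Detail at s0 (counterexample):
  At s0: not Box not not q is true, so not not Box not not q is false.
    At s0: Box not not q is false, so not Box not not q is true.
      At s0: Box not not q requires not not q at every successor {s0, s1, s2, s4}.
        not not q fails at s0, so Box not not q is false at s0.

No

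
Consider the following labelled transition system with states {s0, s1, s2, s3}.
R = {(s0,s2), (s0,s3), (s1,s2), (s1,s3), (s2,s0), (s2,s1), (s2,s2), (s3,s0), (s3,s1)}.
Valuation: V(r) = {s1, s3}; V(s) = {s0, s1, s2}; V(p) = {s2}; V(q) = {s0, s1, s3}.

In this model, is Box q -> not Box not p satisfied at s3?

No

Recall that Box ψ holds at a world iff ψ holds at every accessible world, and Dia ψ holds iff ψ holds at some accessible world.
At s3: Box q is true, not Box not p is false, so Box q -> not Box not p is false.
  At s3: Box q requires q at every successor {s0, s1}.
    At s0: q is true.
    At s1: q is true.
  So Box q is true at s3.
  At s3: Box not p is true, so not Box not p is false.
    At s3: Box not p requires not p at every successor {s0, s1}.
      At s0: not p is true.
      At s1: not p is true.
    So Box not p is true at s3.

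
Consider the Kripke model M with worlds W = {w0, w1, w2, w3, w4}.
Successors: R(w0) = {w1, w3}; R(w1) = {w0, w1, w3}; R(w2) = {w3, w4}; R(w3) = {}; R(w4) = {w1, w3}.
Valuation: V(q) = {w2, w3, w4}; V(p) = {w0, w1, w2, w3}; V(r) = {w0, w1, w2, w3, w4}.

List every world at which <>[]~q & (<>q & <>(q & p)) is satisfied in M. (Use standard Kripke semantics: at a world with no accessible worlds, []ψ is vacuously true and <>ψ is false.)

w0, w1, w2, w4

Let φ = <>[]~q & (<>q & <>(q & p)). Evaluate φ at each world:
  w0 (successors {w1, w3}): φ is true.
  w1 (successors {w0, w1, w3}): φ is true.
  w2 (successors {w3, w4}): φ is true.
  w3 (successors ∅): φ is false.
  w4 (successors {w1, w3}): φ is true.
For instance, at w1:
  At w1: <>[]~q is true, <>q & <>(q & p) is true, so <>[]~q & (<>q & <>(q & p)) is true.
    At w1: <>[]~q requires []~q at some successor in {w0, w1, w3}.
      []~q holds at w3, so <>[]~q is true at w1.
    At w1: <>q is true, <>(q & p) is true, so <>q & <>(q & p) is true.
      At w1: <>q requires q at some successor in {w0, w1, w3}.
        q holds at w3, so <>q is true at w1.
      At w1: <>(q & p) requires q & p at some successor in {w0, w1, w3}.
        q & p holds at w3, so <>(q & p) is true at w1.
Satisfying worlds: {w0, w1, w2, w4}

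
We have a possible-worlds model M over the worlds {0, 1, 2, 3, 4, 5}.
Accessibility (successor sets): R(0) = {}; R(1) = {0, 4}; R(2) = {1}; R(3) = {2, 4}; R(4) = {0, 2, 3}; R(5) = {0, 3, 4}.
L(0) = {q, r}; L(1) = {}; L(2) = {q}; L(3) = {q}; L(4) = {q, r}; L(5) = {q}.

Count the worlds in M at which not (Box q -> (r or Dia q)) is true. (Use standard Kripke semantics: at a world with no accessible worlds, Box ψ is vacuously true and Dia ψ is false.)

0

Recall that Box ψ holds at a world iff ψ holds at every accessible world, and Dia ψ holds iff ψ holds at some accessible world.
Let φ = not (Box q -> (r or Dia q)). Evaluate φ at each world:
  0 (successors ∅): φ is false.
  1 (successors {0, 4}): φ is false.
  2 (successors {1}): φ is false.
  3 (successors {2, 4}): φ is false.
  4 (successors {0, 2, 3}): φ is false.
  5 (successors {0, 3, 4}): φ is false.
For instance, at 1:
  At 1: Box q -> (r or Dia q) is true, so not (Box q -> (r or Dia q)) is false.
    At 1: Box q is true, r or Dia q is true, so Box q -> (r or Dia q) is true.
      At 1: Box q requires q at every successor {0, 4}.
        At 0: q is true.
        At 4: q is true.
      So Box q is true at 1.
      At 1: r is false, Dia q is true, so r or Dia q is true.
Satisfying worlds: none.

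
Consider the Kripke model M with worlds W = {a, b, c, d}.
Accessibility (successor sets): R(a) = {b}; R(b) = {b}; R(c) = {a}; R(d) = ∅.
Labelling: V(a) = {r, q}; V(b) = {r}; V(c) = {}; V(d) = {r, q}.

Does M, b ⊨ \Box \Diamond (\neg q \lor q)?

At b: \Box \Diamond (\neg q \lor q) requires \Diamond (\neg q \lor q) at every successor {b}.
    At b: \Diamond (\neg q \lor q) requires \neg q \lor q at some successor in {b}.
      \neg q \lor q holds at b, so \Diamond (\neg q \lor q) is true at b.
So \Box \Diamond (\neg q \lor q) is true at b.

Yes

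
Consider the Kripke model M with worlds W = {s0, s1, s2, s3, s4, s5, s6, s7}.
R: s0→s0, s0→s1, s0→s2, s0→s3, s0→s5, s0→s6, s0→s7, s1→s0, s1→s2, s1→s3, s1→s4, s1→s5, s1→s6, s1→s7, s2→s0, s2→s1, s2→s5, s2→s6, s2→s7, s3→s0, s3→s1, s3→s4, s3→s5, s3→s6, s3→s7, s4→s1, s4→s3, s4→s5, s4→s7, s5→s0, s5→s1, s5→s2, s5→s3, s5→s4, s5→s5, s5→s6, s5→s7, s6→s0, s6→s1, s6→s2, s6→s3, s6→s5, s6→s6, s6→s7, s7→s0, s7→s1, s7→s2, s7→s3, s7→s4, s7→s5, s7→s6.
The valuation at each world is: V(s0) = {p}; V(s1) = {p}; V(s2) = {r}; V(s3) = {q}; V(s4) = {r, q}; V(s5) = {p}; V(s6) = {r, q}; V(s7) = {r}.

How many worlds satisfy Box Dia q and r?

4

Let φ = Box Dia q and r. Evaluate φ at each world:
  s0 (successors {s0, s1, s2, s3, s5, s6, s7}): φ is false.
  s1 (successors {s0, s2, s3, s4, s5, s6, s7}): φ is false.
  s2 (successors {s0, s1, s5, s6, s7}): φ is true.
  s3 (successors {s0, s1, s4, s5, s6, s7}): φ is false.
  s4 (successors {s1, s3, s5, s7}): φ is true.
  s5 (successors {s0, s1, s2, s3, s4, s5, s6, s7}): φ is false.
  s6 (successors {s0, s1, s2, s3, s5, s6, s7}): φ is true.
  s7 (successors {s0, s1, s2, s3, s4, s5, s6}): φ is true.
For instance, at s6:
  At s6: Box Dia q is true, r is true, so Box Dia q and r is true.
    At s6: Box Dia q requires Dia q at every successor {s0, s1, s2, s3, s5, s6, s7}.
      At s0: Dia q is true.
      At s1: Dia q is true.
      At s2: Dia q is true.
      At s3: Dia q is true.
      At s5: Dia q is true.
      At s6: Dia q is true.
      At s7: Dia q is true.
    So Box Dia q is true at s6.
Satisfying worlds: {s2, s4, s6, s7}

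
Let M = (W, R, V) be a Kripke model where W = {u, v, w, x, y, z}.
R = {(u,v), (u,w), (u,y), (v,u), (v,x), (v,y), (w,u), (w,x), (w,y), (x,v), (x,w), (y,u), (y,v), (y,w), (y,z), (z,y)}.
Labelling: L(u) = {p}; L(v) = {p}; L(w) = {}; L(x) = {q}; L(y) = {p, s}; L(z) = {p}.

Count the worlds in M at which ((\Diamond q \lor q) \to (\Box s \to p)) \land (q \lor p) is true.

5

Recall that \Box ψ holds at a world iff ψ holds at every accessible world, and \Diamond ψ holds iff ψ holds at some accessible world.
Let φ = ((\Diamond q \lor q) \to (\Box s \to p)) \land (q \lor p). Evaluate φ at each world:
  u (successors {v, w, y}): φ is true.
  v (successors {u, x, y}): φ is true.
  w (successors {u, x, y}): φ is false.
  x (successors {v, w}): φ is true.
  y (successors {u, v, w, z}): φ is true.
  z (successors {y}): φ is true.
For instance, at z:
  At z: (\Diamond q \lor q) \to (\Box s \to p) is true, q \lor p is true, so ((\Diamond q \lor q) \to (\Box s \to p)) \land (q \lor p) is true.
    At z: \Diamond q \lor q is false, \Box s \to p is true, so (\Diamond q \lor q) \to (\Box s \to p) is true.
      At z: \Diamond q is false, q is false, so \Diamond q \lor q is false.
      At z: \Box s is true, p is true, so \Box s \to p is true.
Satisfying worlds: {u, v, x, y, z}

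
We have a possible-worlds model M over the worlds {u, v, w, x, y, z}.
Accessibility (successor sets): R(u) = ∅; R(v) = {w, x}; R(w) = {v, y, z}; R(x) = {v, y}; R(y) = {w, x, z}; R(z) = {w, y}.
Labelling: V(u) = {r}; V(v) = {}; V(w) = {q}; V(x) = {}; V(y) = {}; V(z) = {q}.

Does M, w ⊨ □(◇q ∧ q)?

Recall that □ψ holds at a world iff ψ holds at every accessible world, and ◇ψ holds iff ψ holds at some accessible world.
At w: □(◇q ∧ q) requires ◇q ∧ q at every successor {v, y, z}.
  ◇q ∧ q fails at v, so □(◇q ∧ q) is false at w.
    At v: ◇q is true, q is false, so ◇q ∧ q is false.
      At v: ◇q requires q at some successor in {w, x}.
        q holds at w, so ◇q is true at v.

No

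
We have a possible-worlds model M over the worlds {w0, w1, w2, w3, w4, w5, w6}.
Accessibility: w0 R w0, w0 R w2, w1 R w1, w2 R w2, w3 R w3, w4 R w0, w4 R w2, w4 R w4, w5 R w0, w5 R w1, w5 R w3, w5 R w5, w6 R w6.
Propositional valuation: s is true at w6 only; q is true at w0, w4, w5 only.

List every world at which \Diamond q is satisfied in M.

Let φ = \Diamond q. Evaluate φ at each world:
  w0 (successors {w0, w2}): φ is true.
  w1 (successors {w1}): φ is false.
  w2 (successors {w2}): φ is false.
  w3 (successors {w3}): φ is false.
  w4 (successors {w0, w2, w4}): φ is true.
  w5 (successors {w0, w1, w3, w5}): φ is true.
  w6 (successors {w6}): φ is false.
For instance, at w1:
  At w1: \Diamond q requires q at some successor in {w1}.
    At w1: q is false.
  So \Diamond q is false at w1.
Satisfying worlds: {w0, w4, w5}

w0, w4, w5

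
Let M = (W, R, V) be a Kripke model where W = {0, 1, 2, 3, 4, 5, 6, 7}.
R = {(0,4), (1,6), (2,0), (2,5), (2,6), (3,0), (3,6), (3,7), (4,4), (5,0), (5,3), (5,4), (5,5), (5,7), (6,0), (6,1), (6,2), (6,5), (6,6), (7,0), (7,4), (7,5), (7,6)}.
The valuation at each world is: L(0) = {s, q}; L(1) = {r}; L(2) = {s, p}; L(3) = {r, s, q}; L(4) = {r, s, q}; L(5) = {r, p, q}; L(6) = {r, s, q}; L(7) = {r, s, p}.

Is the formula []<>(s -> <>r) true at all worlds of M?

Yes

Recall that []ψ holds at a world iff ψ holds at every accessible world, and <>ψ holds iff ψ holds at some accessible world.
Let φ = []<>(s -> <>r). Evaluate φ at each world:
  0 (successors {4}): φ is true.
  1 (successors {6}): φ is true.
  2 (successors {0, 5, 6}): φ is true.
  3 (successors {0, 6, 7}): φ is true.
  4 (successors {4}): φ is true.
  5 (successors {0, 3, 4, 5, 7}): φ is true.
  6 (successors {0, 1, 2, 5, 6}): φ is true.
  7 (successors {0, 4, 5, 6}): φ is true.
For instance, at 5:
  At 5: []<>(s -> <>r) requires <>(s -> <>r) at every successor {0, 3, 4, 5, 7}.
    At 0: <>(s -> <>r) is true.
    At 3: <>(s -> <>r) is true.
    At 4: <>(s -> <>r) is true.
    At 5: <>(s -> <>r) is true.
    At 7: <>(s -> <>r) is true.
  So []<>(s -> <>r) is true at 5.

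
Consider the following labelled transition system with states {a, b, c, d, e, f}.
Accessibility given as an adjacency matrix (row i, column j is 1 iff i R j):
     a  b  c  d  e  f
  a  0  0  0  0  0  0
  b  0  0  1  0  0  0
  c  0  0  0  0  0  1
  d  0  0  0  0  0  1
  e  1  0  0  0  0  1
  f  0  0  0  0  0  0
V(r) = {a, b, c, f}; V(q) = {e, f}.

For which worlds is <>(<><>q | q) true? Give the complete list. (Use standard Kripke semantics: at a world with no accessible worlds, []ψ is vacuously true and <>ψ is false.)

c, d, e

Recall that <>ψ holds at a world iff ψ holds at some accessible world.
Let φ = <>(<><>q | q). Evaluate φ at each world:
  a (successors ∅): φ is false.
  b (successors {c}): φ is false.
  c (successors {f}): φ is true.
  d (successors {f}): φ is true.
  e (successors {a, f}): φ is true.
  f (successors ∅): φ is false.
For instance, at c:
  At c: <>(<><>q | q) requires <><>q | q at some successor in {f}.
    <><>q | q holds at f, so <>(<><>q | q) is true at c.
      At f: <><>q is false, q is true, so <><>q | q is true.
Satisfying worlds: {c, d, e}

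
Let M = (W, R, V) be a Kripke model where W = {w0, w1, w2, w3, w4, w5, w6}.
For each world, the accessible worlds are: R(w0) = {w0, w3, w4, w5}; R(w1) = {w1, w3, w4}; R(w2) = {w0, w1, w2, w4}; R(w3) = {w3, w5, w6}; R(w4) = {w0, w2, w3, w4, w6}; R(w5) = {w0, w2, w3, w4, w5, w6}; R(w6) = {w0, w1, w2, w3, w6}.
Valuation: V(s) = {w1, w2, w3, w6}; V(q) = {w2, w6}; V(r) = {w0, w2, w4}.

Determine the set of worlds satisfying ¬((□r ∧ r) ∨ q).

w0, w1, w3, w4, w5

Let φ = ¬((□r ∧ r) ∨ q). Evaluate φ at each world:
  w0 (successors {w0, w3, w4, w5}): φ is true.
  w1 (successors {w1, w3, w4}): φ is true.
  w2 (successors {w0, w1, w2, w4}): φ is false.
  w3 (successors {w3, w5, w6}): φ is true.
  w4 (successors {w0, w2, w3, w4, w6}): φ is true.
  w5 (successors {w0, w2, w3, w4, w5, w6}): φ is true.
  w6 (successors {w0, w1, w2, w3, w6}): φ is false.
For instance, at w1:
  At w1: (□r ∧ r) ∨ q is false, so ¬((□r ∧ r) ∨ q) is true.
    At w1: □r ∧ r is false, q is false, so (□r ∧ r) ∨ q is false.
      At w1: □r is false, r is false, so □r ∧ r is false.
Satisfying worlds: {w0, w1, w3, w4, w5}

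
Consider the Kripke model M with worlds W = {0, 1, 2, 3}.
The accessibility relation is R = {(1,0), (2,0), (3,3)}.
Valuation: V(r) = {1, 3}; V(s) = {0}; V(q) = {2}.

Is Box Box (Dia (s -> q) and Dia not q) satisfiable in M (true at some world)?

Let φ = Box Box (Dia (s -> q) and Dia not q). Evaluate φ at each world:
  0 (successors ∅): φ is true.
  1 (successors {0}): φ is true.
  2 (successors {0}): φ is true.
  3 (successors {3}): φ is true.
Detail at 0 (witness):
  At 0: no accessible worlds, so Box Box (Dia (s -> q) and Dia not q) holds vacuously.

Yes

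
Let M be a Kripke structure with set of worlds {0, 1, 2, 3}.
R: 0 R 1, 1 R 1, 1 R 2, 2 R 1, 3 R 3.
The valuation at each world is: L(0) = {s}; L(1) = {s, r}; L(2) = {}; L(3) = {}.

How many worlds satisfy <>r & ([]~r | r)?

Let φ = <>r & ([]~r | r). Evaluate φ at each world:
  0 (successors {1}): φ is false.
  1 (successors {1, 2}): φ is true.
  2 (successors {1}): φ is false.
  3 (successors {3}): φ is false.
For instance, at 3:
  At 3: <>r is false, []~r | r is true, so <>r & ([]~r | r) is false.
    At 3: <>r requires r at some successor in {3}.
      At 3: r is false.
    So <>r is false at 3.
    At 3: []~r is true, r is false, so []~r | r is true.
      At 3: []~r requires ~r at every successor {3}.
        At 3: ~r is true.
      So []~r is true at 3.
Satisfying worlds: {1}

1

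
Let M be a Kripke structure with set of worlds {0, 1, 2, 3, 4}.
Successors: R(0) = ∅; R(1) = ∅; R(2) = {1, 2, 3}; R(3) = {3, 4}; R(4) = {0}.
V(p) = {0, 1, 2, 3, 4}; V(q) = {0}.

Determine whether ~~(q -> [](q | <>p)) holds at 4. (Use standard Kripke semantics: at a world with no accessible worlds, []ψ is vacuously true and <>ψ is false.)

Recall that []ψ holds at a world iff ψ holds at every accessible world, and <>ψ holds iff ψ holds at some accessible world.
At 4: ~(q -> [](q | <>p)) is false, so ~~(q -> [](q | <>p)) is true.
  At 4: q -> [](q | <>p) is true, so ~(q -> [](q | <>p)) is false.
    At 4: q is false, [](q | <>p) is true, so q -> [](q | <>p) is true.
      At 4: [](q | <>p) requires q | <>p at every successor {0}.
        At 0: q | <>p is true.
      So [](q | <>p) is true at 4.

Yes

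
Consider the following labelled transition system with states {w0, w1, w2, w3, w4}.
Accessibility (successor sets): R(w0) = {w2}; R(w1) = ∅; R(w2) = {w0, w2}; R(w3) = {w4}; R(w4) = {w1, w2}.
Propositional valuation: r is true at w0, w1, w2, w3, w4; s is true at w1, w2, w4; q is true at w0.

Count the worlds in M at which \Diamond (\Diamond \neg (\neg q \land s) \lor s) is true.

Recall that \Diamond ψ holds at a world iff ψ holds at some accessible world.
Let φ = \Diamond (\Diamond \neg (\neg q \land s) \lor s). Evaluate φ at each world:
  w0 (successors {w2}): φ is true.
  w1 (successors ∅): φ is false.
  w2 (successors {w0, w2}): φ is true.
  w3 (successors {w4}): φ is true.
  w4 (successors {w1, w2}): φ is true.
For instance, at w2:
  At w2: \Diamond (\Diamond \neg (\neg q \land s) \lor s) requires \Diamond \neg (\neg q \land s) \lor s at some successor in {w0, w2}.
    \Diamond \neg (\neg q \land s) \lor s holds at w2, so \Diamond (\Diamond \neg (\neg q \land s) \lor s) is true at w2.
      At w2: \Diamond \neg (\neg q \land s) is true, s is true, so \Diamond \neg (\neg q \land s) \lor s is true.
Satisfying worlds: {w0, w2, w3, w4}

4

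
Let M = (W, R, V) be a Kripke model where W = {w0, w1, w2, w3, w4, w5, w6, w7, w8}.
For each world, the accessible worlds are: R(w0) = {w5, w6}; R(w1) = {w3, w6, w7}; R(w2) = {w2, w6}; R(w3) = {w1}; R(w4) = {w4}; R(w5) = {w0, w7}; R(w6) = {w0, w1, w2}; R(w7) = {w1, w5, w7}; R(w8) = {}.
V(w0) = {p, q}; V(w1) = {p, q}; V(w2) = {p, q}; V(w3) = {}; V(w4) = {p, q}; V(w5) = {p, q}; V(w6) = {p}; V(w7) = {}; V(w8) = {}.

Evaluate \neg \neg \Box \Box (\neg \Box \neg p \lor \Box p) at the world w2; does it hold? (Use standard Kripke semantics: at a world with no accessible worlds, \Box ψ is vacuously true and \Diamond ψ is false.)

At w2: \neg \Box \Box (\neg \Box \neg p \lor \Box p) is false, so \neg \neg \Box \Box (\neg \Box \neg p \lor \Box p) is true.
  At w2: \Box \Box (\neg \Box \neg p \lor \Box p) is true, so \neg \Box \Box (\neg \Box \neg p \lor \Box p) is false.
    At w2: \Box \Box (\neg \Box \neg p \lor \Box p) requires \Box (\neg \Box \neg p \lor \Box p) at every successor {w2, w6}.
      At w2: \Box (\neg \Box \neg p \lor \Box p) is true.
      At w6: \Box (\neg \Box \neg p \lor \Box p) is true.
    So \Box \Box (\neg \Box \neg p \lor \Box p) is true at w2.

Yes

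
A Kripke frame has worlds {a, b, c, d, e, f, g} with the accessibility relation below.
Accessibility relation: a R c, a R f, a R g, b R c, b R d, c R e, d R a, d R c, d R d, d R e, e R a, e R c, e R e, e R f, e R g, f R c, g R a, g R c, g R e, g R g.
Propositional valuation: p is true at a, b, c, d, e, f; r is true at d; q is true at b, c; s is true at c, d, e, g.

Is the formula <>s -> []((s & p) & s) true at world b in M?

At b: <>s is true, []((s & p) & s) is true, so <>s -> []((s & p) & s) is true.
  At b: <>s requires s at some successor in {c, d}.
    s holds at c, so <>s is true at b.
  At b: []((s & p) & s) requires (s & p) & s at every successor {c, d}.
    At c: (s & p) & s is true.
    At d: (s & p) & s is true.
  So []((s & p) & s) is true at b.

Yes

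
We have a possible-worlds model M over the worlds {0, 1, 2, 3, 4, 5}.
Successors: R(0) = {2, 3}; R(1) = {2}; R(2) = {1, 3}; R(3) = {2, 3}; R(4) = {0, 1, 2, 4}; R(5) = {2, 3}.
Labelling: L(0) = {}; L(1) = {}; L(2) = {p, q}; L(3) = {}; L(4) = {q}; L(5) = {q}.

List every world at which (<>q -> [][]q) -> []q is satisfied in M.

Let φ = (<>q -> [][]q) -> []q. Evaluate φ at each world:
  0 (successors {2, 3}): φ is true.
  1 (successors {2}): φ is true.
  2 (successors {1, 3}): φ is false.
  3 (successors {2, 3}): φ is true.
  4 (successors {0, 1, 2, 4}): φ is true.
  5 (successors {2, 3}): φ is true.
For instance, at 4:
  At 4: <>q -> [][]q is false, []q is false, so (<>q -> [][]q) -> []q is true.
    At 4: <>q is true, [][]q is false, so <>q -> [][]q is false.
      At 4: <>q requires q at some successor in {0, 1, 2, 4}.
        q holds at 2, so <>q is true at 4.
      At 4: [][]q requires []q at every successor {0, 1, 2, 4}.
        []q fails at 0, so [][]q is false at 4.
    At 4: []q requires q at every successor {0, 1, 2, 4}.
      q fails at 0, so []q is false at 4.
Satisfying worlds: {0, 1, 3, 4, 5}

0, 1, 3, 4, 5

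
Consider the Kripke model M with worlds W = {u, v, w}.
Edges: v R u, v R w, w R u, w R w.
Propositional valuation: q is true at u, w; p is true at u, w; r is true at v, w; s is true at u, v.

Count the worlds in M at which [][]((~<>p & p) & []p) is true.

Recall that []ψ holds at a world iff ψ holds at every accessible world, and <>ψ holds iff ψ holds at some accessible world.
Let φ = [][]((~<>p & p) & []p). Evaluate φ at each world:
  u (successors ∅): φ is true.
  v (successors {u, w}): φ is false.
  w (successors {u, w}): φ is false.
For instance, at v:
  At v: [][]((~<>p & p) & []p) requires []((~<>p & p) & []p) at every successor {u, w}.
    []((~<>p & p) & []p) fails at w, so [][]((~<>p & p) & []p) is false at v.
      At w: []((~<>p & p) & []p) requires (~<>p & p) & []p at every successor {u, w}.
        (~<>p & p) & []p fails at w, so []((~<>p & p) & []p) is false at w.
Satisfying worlds: {u}

1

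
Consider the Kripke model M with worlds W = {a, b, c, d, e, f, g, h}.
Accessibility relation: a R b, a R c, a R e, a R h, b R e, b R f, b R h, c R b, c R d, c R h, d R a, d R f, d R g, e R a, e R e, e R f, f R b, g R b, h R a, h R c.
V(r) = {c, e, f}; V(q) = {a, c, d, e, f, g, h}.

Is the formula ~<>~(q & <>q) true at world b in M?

No

At b: <>~(q & <>q) is true, so ~<>~(q & <>q) is false.
  At b: <>~(q & <>q) requires ~(q & <>q) at some successor in {e, f, h}.
    ~(q & <>q) holds at f, so <>~(q & <>q) is true at b.
      At f: q & <>q is false, so ~(q & <>q) is true.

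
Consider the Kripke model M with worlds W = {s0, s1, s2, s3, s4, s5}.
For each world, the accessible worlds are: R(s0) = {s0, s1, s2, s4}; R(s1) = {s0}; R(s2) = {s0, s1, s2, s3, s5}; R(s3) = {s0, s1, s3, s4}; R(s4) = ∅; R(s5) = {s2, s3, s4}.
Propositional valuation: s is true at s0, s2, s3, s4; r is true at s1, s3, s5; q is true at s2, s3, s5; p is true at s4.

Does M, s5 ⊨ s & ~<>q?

At s5: s is false, ~<>q is false, so s & ~<>q is false.
  At s5: <>q is true, so ~<>q is false.
    At s5: <>q requires q at some successor in {s2, s3, s4}.
      q holds at s2, so <>q is true at s5.

No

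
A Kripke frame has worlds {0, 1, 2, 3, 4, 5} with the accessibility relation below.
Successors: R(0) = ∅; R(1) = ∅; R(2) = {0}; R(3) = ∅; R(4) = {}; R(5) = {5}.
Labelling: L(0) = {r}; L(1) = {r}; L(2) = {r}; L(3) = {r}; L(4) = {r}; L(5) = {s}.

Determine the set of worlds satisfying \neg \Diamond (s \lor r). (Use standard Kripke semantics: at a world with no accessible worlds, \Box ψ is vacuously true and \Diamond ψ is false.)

Let φ = \neg \Diamond (s \lor r). Evaluate φ at each world:
  0 (successors ∅): φ is true.
  1 (successors ∅): φ is true.
  2 (successors {0}): φ is false.
  3 (successors ∅): φ is true.
  4 (successors ∅): φ is true.
  5 (successors {5}): φ is false.
For instance, at 2:
  At 2: \Diamond (s \lor r) is true, so \neg \Diamond (s \lor r) is false.
    At 2: \Diamond (s \lor r) requires s \lor r at some successor in {0}.
      s \lor r holds at 0, so \Diamond (s \lor r) is true at 2.
Satisfying worlds: {0, 1, 3, 4}

0, 1, 3, 4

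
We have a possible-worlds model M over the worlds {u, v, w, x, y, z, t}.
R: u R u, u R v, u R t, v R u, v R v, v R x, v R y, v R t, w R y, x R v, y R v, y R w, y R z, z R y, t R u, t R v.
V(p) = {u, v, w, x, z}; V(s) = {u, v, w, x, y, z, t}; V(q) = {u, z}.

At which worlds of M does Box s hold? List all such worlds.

u, v, w, x, y, z, t

Recall that Box ψ holds at a world iff ψ holds at every accessible world, and Dia ψ holds iff ψ holds at some accessible world.
Let φ = Box s. Evaluate φ at each world:
  u (successors {u, v, t}): φ is true.
  v (successors {u, v, x, y, t}): φ is true.
  w (successors {y}): φ is true.
  x (successors {v}): φ is true.
  y (successors {v, w, z}): φ is true.
  z (successors {y}): φ is true.
  t (successors {u, v}): φ is true.
For instance, at u:
  At u: Box s requires s at every successor {u, v, t}.
    At u: s is true.
    At v: s is true.
    At t: s is true.
  So Box s is true at u.
Satisfying worlds: {u, v, w, x, y, z, t}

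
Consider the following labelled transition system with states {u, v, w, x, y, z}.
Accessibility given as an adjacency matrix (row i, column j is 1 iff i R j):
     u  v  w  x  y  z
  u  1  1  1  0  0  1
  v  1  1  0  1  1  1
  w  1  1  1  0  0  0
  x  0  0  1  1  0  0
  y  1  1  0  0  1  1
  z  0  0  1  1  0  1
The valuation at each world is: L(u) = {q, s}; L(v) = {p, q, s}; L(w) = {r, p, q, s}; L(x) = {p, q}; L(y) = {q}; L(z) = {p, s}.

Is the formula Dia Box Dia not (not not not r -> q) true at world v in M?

Yes

At v: Dia Box Dia not (not not not r -> q) requires Box Dia not (not not not r -> q) at some successor in {u, v, x, y, z}.
  Box Dia not (not not not r -> q) holds at y, so Dia Box Dia not (not not not r -> q) is true at v.
    At y: Box Dia not (not not not r -> q) requires Dia not (not not not r -> q) at every successor {u, v, y, z}.
      At u: Dia not (not not not r -> q) is true.
      At v: Dia not (not not not r -> q) is true.
      At y: Dia not (not not not r -> q) is true.
      At z: Dia not (not not not r -> q) is true.
    So Box Dia not (not not not r -> q) is true at y.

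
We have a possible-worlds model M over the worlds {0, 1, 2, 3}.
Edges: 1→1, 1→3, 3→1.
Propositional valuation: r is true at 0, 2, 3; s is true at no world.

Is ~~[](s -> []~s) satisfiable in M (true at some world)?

Yes

Let φ = ~~[](s -> []~s). Evaluate φ at each world:
  0 (successors ∅): φ is true.
  1 (successors {1, 3}): φ is true.
  2 (successors ∅): φ is true.
  3 (successors {1}): φ is true.
Detail at 0 (witness):
  At 0: ~[](s -> []~s) is false, so ~~[](s -> []~s) is true.
    At 0: [](s -> []~s) is true, so ~[](s -> []~s) is false.
      At 0: no accessible worlds, so [](s -> []~s) holds vacuously.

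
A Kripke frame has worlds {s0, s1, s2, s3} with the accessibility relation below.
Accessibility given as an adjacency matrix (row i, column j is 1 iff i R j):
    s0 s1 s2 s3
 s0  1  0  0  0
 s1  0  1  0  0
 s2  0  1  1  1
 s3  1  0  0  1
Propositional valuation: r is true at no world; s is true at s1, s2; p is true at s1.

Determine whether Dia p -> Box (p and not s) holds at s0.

At s0: Dia p is false, Box (p and not s) is false, so Dia p -> Box (p and not s) is true.
  At s0: Dia p requires p at some successor in {s0}.
    At s0: p is false.
  So Dia p is false at s0.
  At s0: Box (p and not s) requires p and not s at every successor {s0}.
    p and not s fails at s0, so Box (p and not s) is false at s0.

Yes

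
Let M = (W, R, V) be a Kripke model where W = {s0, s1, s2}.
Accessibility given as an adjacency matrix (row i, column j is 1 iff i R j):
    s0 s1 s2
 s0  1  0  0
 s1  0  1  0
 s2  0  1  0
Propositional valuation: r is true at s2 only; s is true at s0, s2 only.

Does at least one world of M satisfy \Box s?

Yes

Recall that \Box ψ holds at a world iff ψ holds at every accessible world, and \Diamond ψ holds iff ψ holds at some accessible world.
Let φ = \Box s. Evaluate φ at each world:
  s0 (successors {s0}): φ is true.
  s1 (successors {s1}): φ is false.
  s2 (successors {s1}): φ is false.
Detail at s0 (witness):
  At s0: \Box s requires s at every successor {s0}.
    At s0: s is true.
  So \Box s is true at s0.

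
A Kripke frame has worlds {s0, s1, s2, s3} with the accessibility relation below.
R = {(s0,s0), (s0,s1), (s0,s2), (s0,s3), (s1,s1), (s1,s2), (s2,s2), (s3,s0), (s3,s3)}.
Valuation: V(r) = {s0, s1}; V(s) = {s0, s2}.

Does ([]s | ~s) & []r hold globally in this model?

Let φ = ([]s | ~s) & []r. Evaluate φ at each world:
  s0 (successors {s0, s1, s2, s3}): φ is false.
  s1 (successors {s1, s2}): φ is false.
  s2 (successors {s2}): φ is false.
  s3 (successors {s0, s3}): φ is false.
Detail at s0 (counterexample):
  At s0: []s | ~s is false, []r is false, so ([]s | ~s) & []r is false.
    At s0: []s is false, ~s is false, so []s | ~s is false.
      At s0: []s requires s at every successor {s0, s1, s2, s3}.
        s fails at s1, so []s is false at s0.
    At s0: []r requires r at every successor {s0, s1, s2, s3}.
      r fails at s2, so []r is false at s0.

No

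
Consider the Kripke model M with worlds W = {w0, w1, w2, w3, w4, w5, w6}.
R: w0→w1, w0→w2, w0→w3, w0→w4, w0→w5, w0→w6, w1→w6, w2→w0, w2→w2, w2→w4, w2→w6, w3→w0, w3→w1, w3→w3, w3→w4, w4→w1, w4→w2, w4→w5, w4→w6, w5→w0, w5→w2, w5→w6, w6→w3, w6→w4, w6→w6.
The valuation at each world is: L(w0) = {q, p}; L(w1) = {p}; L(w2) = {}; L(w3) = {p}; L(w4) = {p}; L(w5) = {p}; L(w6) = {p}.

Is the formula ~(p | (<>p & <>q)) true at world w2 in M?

At w2: p | (<>p & <>q) is true, so ~(p | (<>p & <>q)) is false.
  At w2: p is false, <>p & <>q is true, so p | (<>p & <>q) is true.
    At w2: <>p is true, <>q is true, so <>p & <>q is true.
      At w2: <>p requires p at some successor in {w0, w2, w4, w6}.
        p holds at w0, so <>p is true at w2.
      At w2: <>q requires q at some successor in {w0, w2, w4, w6}.
        q holds at w0, so <>q is true at w2.

No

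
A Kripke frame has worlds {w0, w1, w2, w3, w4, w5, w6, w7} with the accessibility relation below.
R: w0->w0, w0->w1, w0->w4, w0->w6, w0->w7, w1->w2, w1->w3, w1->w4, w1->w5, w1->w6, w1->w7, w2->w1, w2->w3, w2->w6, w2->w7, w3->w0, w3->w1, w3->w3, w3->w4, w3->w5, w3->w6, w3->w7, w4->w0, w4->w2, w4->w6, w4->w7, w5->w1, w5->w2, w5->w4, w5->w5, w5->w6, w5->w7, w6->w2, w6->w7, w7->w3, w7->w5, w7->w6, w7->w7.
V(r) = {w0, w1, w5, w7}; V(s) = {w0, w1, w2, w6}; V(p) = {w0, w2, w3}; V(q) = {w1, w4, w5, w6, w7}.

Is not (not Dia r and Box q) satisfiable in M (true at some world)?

Let φ = not (not Dia r and Box q). Evaluate φ at each world:
  w0 (successors {w0, w1, w4, w6, w7}): φ is true.
  w1 (successors {w2, w3, w4, w5, w6, w7}): φ is true.
  w2 (successors {w1, w3, w6, w7}): φ is true.
  w3 (successors {w0, w1, w3, w4, w5, w6, w7}): φ is true.
  w4 (successors {w0, w2, w6, w7}): φ is true.
  w5 (successors {w1, w2, w4, w5, w6, w7}): φ is true.
  w6 (successors {w2, w7}): φ is true.
  w7 (successors {w3, w5, w6, w7}): φ is true.
Detail at w0 (witness):
  At w0: not Dia r and Box q is false, so not (not Dia r and Box q) is true.
    At w0: not Dia r is false, Box q is false, so not Dia r and Box q is false.
      At w0: Dia r is true, so not Dia r is false.
      At w0: Box q requires q at every successor {w0, w1, w4, w6, w7}.
        q fails at w0, so Box q is false at w0.

Yes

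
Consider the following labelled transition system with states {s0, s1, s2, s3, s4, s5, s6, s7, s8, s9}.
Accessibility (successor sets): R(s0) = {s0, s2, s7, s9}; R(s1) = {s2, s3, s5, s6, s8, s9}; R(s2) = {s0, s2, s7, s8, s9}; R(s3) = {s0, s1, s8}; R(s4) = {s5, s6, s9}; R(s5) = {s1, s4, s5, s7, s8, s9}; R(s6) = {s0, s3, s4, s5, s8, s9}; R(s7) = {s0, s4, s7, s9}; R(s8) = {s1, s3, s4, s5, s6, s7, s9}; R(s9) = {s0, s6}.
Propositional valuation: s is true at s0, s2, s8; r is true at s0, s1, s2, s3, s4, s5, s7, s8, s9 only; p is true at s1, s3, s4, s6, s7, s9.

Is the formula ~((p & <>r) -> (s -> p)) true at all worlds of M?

Let φ = ~((p & <>r) -> (s -> p)). Evaluate φ at each world:
  s0 (successors {s0, s2, s7, s9}): φ is false.
  s1 (successors {s2, s3, s5, s6, s8, s9}): φ is false.
  s2 (successors {s0, s2, s7, s8, s9}): φ is false.
  s3 (successors {s0, s1, s8}): φ is false.
  s4 (successors {s5, s6, s9}): φ is false.
  s5 (successors {s1, s4, s5, s7, s8, s9}): φ is false.
  s6 (successors {s0, s3, s4, s5, s8, s9}): φ is false.
  s7 (successors {s0, s4, s7, s9}): φ is false.
  s8 (successors {s1, s3, s4, s5, s6, s7, s9}): φ is false.
  s9 (successors {s0, s6}): φ is false.
Detail at s0 (counterexample):
  At s0: (p & <>r) -> (s -> p) is true, so ~((p & <>r) -> (s -> p)) is false.
    At s0: p & <>r is false, s -> p is false, so (p & <>r) -> (s -> p) is true.
      At s0: p is false, <>r is true, so p & <>r is false.

No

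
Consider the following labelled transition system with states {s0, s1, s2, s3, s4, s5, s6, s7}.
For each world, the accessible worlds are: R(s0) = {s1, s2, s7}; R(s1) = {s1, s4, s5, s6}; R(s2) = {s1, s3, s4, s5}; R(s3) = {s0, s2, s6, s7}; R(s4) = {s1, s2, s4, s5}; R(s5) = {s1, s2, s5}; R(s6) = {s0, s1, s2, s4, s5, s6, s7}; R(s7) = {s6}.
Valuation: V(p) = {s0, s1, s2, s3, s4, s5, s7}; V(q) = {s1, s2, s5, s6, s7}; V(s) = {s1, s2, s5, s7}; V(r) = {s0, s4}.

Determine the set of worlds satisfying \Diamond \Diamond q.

Let φ = \Diamond \Diamond q. Evaluate φ at each world:
  s0 (successors {s1, s2, s7}): φ is true.
  s1 (successors {s1, s4, s5, s6}): φ is true.
  s2 (successors {s1, s3, s4, s5}): φ is true.
  s3 (successors {s0, s2, s6, s7}): φ is true.
  s4 (successors {s1, s2, s4, s5}): φ is true.
  s5 (successors {s1, s2, s5}): φ is true.
  s6 (successors {s0, s1, s2, s4, s5, s6, s7}): φ is true.
  s7 (successors {s6}): φ is true.
For instance, at s0:
  At s0: \Diamond \Diamond q requires \Diamond q at some successor in {s1, s2, s7}.
    \Diamond q holds at s1, so \Diamond \Diamond q is true at s0.
      At s1: \Diamond q requires q at some successor in {s1, s4, s5, s6}.
        q holds at s1, so \Diamond q is true at s1.
Satisfying worlds: {s0, s1, s2, s3, s4, s5, s6, s7}

s0, s1, s2, s3, s4, s5, s6, s7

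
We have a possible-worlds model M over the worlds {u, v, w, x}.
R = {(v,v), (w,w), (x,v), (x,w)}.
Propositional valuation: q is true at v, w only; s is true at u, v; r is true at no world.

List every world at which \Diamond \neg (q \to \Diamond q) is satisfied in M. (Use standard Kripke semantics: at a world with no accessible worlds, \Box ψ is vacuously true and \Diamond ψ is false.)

Let φ = \Diamond \neg (q \to \Diamond q). Evaluate φ at each world:
  u (successors ∅): φ is false.
  v (successors {v}): φ is false.
  w (successors {w}): φ is false.
  x (successors {v, w}): φ is false.
For instance, at v:
  At v: \Diamond \neg (q \to \Diamond q) requires \neg (q \to \Diamond q) at some successor in {v}.
    At v: \neg (q \to \Diamond q) is false.
  So \Diamond \neg (q \to \Diamond q) is false at v.
Satisfying worlds: none.

none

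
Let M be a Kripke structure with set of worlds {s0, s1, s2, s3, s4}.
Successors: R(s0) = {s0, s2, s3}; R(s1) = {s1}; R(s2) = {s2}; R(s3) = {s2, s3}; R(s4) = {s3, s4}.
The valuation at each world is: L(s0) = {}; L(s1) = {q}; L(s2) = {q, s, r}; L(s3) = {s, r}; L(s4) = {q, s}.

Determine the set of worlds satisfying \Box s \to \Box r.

s0, s1, s2, s3

Let φ = \Box s \to \Box r. Evaluate φ at each world:
  s0 (successors {s0, s2, s3}): φ is true.
  s1 (successors {s1}): φ is true.
  s2 (successors {s2}): φ is true.
  s3 (successors {s2, s3}): φ is true.
  s4 (successors {s3, s4}): φ is false.
For instance, at s4:
  At s4: \Box s is true, \Box r is false, so \Box s \to \Box r is false.
    At s4: \Box s requires s at every successor {s3, s4}.
      At s3: s is true.
      At s4: s is true.
    So \Box s is true at s4.
    At s4: \Box r requires r at every successor {s3, s4}.
      r fails at s4, so \Box r is false at s4.
Satisfying worlds: {s0, s1, s2, s3}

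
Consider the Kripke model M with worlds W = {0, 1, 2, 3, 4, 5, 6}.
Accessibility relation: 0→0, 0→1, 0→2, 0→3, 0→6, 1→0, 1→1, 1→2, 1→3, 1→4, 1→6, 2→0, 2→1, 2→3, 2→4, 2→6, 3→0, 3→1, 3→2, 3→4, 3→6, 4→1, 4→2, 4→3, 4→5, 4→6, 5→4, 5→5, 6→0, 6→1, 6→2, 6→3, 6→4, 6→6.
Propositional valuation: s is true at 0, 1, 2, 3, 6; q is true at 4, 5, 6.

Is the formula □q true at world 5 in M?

At 5: □q requires q at every successor {4, 5}.
  At 4: q is true.
  At 5: q is true.
So □q is true at 5.

Yes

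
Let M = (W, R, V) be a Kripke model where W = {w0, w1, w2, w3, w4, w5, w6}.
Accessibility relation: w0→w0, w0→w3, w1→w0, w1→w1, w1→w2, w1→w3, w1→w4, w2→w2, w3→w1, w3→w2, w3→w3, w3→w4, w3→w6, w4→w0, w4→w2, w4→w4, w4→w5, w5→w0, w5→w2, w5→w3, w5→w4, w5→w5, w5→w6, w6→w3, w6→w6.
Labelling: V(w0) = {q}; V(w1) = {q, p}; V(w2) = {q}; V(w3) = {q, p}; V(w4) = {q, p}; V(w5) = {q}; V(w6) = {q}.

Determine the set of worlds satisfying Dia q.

w0, w1, w2, w3, w4, w5, w6

Recall that Dia ψ holds at a world iff ψ holds at some accessible world.
Let φ = Dia q. Evaluate φ at each world:
  w0 (successors {w0, w3}): φ is true.
  w1 (successors {w0, w1, w2, w3, w4}): φ is true.
  w2 (successors {w2}): φ is true.
  w3 (successors {w1, w2, w3, w4, w6}): φ is true.
  w4 (successors {w0, w2, w4, w5}): φ is true.
  w5 (successors {w0, w2, w3, w4, w5, w6}): φ is true.
  w6 (successors {w3, w6}): φ is true.
For instance, at w1:
  At w1: Dia q requires q at some successor in {w0, w1, w2, w3, w4}.
    q holds at w0, so Dia q is true at w1.
Satisfying worlds: {w0, w1, w2, w3, w4, w5, w6}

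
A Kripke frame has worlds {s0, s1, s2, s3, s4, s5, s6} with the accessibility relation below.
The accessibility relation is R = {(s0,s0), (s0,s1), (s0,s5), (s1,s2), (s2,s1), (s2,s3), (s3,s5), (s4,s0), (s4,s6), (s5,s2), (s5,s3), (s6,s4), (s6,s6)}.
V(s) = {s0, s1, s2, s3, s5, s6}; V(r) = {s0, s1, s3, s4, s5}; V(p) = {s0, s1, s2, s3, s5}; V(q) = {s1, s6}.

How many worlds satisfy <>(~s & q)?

0

Recall that <>ψ holds at a world iff ψ holds at some accessible world.
Let φ = <>(~s & q). Evaluate φ at each world:
  s0 (successors {s0, s1, s5}): φ is false.
  s1 (successors {s2}): φ is false.
  s2 (successors {s1, s3}): φ is false.
  s3 (successors {s5}): φ is false.
  s4 (successors {s0, s6}): φ is false.
  s5 (successors {s2, s3}): φ is false.
  s6 (successors {s4, s6}): φ is false.
For instance, at s5:
  At s5: <>(~s & q) requires ~s & q at some successor in {s2, s3}.
    At s2: ~s & q is false.
    At s3: ~s & q is false.
  So <>(~s & q) is false at s5.
Satisfying worlds: none.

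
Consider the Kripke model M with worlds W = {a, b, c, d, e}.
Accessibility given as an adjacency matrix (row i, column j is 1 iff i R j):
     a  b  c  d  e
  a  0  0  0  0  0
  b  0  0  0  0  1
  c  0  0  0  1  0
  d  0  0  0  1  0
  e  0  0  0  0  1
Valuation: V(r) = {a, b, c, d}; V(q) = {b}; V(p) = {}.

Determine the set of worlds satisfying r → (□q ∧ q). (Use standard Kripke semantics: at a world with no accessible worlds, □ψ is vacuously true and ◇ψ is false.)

Let φ = r → (□q ∧ q). Evaluate φ at each world:
  a (successors ∅): φ is false.
  b (successors {e}): φ is false.
  c (successors {d}): φ is false.
  d (successors {d}): φ is false.
  e (successors {e}): φ is true.
For instance, at e:
  At e: r is false, □q ∧ q is false, so r → (□q ∧ q) is true.
    At e: □q is false, q is false, so □q ∧ q is false.
      At e: □q requires q at every successor {e}.
        q fails at e, so □q is false at e.
Satisfying worlds: {e}

e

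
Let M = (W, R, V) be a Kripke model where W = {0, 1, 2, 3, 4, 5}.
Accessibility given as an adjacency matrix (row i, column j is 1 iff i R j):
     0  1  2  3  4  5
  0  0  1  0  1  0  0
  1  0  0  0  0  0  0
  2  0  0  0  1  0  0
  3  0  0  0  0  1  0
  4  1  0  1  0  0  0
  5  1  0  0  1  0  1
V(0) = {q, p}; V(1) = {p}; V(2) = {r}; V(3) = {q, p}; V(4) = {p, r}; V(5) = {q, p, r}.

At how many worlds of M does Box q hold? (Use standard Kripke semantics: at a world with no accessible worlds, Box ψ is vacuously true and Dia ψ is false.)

3

Let φ = Box q. Evaluate φ at each world:
  0 (successors {1, 3}): φ is false.
  1 (successors ∅): φ is true.
  2 (successors {3}): φ is true.
  3 (successors {4}): φ is false.
  4 (successors {0, 2}): φ is false.
  5 (successors {0, 3, 5}): φ is true.
For instance, at 5:
  At 5: Box q requires q at every successor {0, 3, 5}.
    At 0: q is true.
    At 3: q is true.
    At 5: q is true.
  So Box q is true at 5.
Satisfying worlds: {1, 2, 5}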